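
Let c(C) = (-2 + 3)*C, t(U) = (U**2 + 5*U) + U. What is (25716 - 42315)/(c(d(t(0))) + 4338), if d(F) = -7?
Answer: -16599/4331 ≈ -3.8326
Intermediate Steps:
t(U) = U**2 + 6*U
c(C) = C (c(C) = 1*C = C)
(25716 - 42315)/(c(d(t(0))) + 4338) = (25716 - 42315)/(-7 + 4338) = -16599/4331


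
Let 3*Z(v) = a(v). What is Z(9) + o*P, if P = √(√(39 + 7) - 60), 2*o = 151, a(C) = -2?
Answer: -⅔ + 151*I*√(60 - √46)/2 ≈ -0.66667 + 550.78*I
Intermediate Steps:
Z(v) = -⅔ (Z(v) = (⅓)*(-2) = -⅔)
o = 151/2 (o = (½)*151 = 151/2 ≈ 75.500)
P = √(-60 + √46) (P = √(√46 - 60) = √(-60 + √46) ≈ 7.295*I)
Z(9) + o*P = -⅔ + 151*√(-60 + √46)/2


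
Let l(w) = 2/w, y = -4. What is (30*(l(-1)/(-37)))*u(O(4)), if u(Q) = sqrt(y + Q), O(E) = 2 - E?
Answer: 60*I*sqrt(6)/37 ≈ 3.9721*I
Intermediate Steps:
u(Q) = sqrt(-4 + Q)
(30*(l(-1)/(-37)))*u(O(4)) = (30*((2/(-1))/(-37)))*sqrt(-4 + (2 - 1*4)) = (30*((2*(-1))*(-1/37)))*sqrt(-4 + (2 - 4)) = (30*(-2*(-1/37)))*sqrt(-4 - 2) = (30*(2/37))*sqrt(-6) = 60*(I*sqrt(6))/37 = 60*I*sqrt(6)/37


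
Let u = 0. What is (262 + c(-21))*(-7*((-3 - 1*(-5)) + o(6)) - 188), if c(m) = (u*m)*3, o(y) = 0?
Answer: -52924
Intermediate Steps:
c(m) = 0 (c(m) = (0*m)*3 = 0*3 = 0)
(262 + c(-21))*(-7*((-3 - 1*(-5)) + o(6)) - 188) = (262 + 0)*(-7*((-3 - 1*(-5)) + 0) - 188) = 262*(-7*((-3 + 5) + 0) - 188) = 262*(-7*(2 + 0) - 188) = 262*(-7*2 - 188) = 262*(-14 - 188) = 262*(-202) = -52924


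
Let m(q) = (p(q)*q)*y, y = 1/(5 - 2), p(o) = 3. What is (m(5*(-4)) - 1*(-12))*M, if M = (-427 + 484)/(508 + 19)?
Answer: -456/527 ≈ -0.86528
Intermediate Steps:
y = 1/3 ≈ 0.33333
m(q) = q (m(q) = (3*q)*(1/3) = q)
M = 57/527 ≈ 0.10816
(m(5*(-4)) - 1*(-12))*M = (5*(-4) - 1*(-12))*(57/527) = (-20 + 12)*(57/527) = -8*57/527 = -456/527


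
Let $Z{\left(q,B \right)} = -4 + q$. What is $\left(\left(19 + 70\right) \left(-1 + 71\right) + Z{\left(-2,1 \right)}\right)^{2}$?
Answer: $38738176$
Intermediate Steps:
$\left(\left(19 + 70\right) \left(-1 + 71\right) + Z{\left(-2,1 \right)}\right)^{2} = \left(\left(19 + 70\right) \left(-1 + 71\right) - 6\right)^{2} = \left(89 \cdot 70 - 6\right)^{2} = \left(6230 - 6\right)^{2} = 6224^{2} = 38738176$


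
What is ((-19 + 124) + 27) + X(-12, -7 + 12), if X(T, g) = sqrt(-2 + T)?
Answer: 132 + I*sqrt(14) ≈ 132.0 + 3.7417*I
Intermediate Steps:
((-19 + 124) + 27) + X(-12, -7 + 12) = ((-19 + 124) + 27) + sqrt(-2 - 12) = (105 + 27) + sqrt(-14) = 132 + I*sqrt(14)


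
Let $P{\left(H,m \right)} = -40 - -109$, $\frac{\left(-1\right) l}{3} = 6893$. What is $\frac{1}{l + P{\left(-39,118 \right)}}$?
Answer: $- \frac{1}{20610} \approx -4.852 \cdot 10^{-5}$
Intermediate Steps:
$l = -20679$ ($l = \left(-3\right) 6893 = -20679$)
$P{\left(H,m \right)} = 69$ ($P{\left(H,m \right)} = -40 + 109 = 69$)
$\frac{1}{l + P{\left(-39,118 \right)}} = \frac{1}{-20679 + 69} = \frac{1}{-20610} = - \frac{1}{20610}$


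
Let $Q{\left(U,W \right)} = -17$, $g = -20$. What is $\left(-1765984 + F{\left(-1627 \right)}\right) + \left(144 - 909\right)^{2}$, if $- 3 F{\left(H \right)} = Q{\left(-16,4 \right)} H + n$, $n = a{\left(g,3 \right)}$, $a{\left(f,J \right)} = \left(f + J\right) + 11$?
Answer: $- \frac{3569930}{3} \approx -1.19 \cdot 10^{6}$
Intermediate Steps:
$a{\left(f,J \right)} = 11 + J + f$ ($a{\left(f,J \right)} = \left(J + f\right) + 11 = 11 + J + f$)
$n = -6$ ($n = 11 + 3 - 20 = -6$)
$F{\left(H \right)} = 2 + \frac{17 H}{3}$ ($F{\left(H \right)} = - \frac{- 17 H - 6}{3} = - \frac{-6 - 17 H}{3} = 2 + \frac{17 H}{3}$)
$\left(-1765984 + F{\left(-1627 \right)}\right) + \left(144 - 909\right)^{2} = \left(-1765984 + \left(2 + \frac{17}{3} \left(-1627\right)\right)\right) + \left(144 - 909\right)^{2} = \left(-1765984 + \left(2 - \frac{27659}{3}\right)\right) + \left(-765\right)^{2} = \left(-1765984 - \frac{27653}{3}\right) + 585225 = - \frac{5325605}{3} + 585225 = - \frac{3569930}{3}$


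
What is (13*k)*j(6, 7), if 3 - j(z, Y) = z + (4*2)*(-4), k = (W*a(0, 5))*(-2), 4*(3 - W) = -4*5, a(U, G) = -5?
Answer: 30160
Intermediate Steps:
W = 8 (W = 3 - (-1)*5 = 3 - ¼*(-20) = 3 + 5 = 8)
k = 80 (k = (8*(-5))*(-2) = -40*(-2) = 80)
j(z, Y) = 35 - z (j(z, Y) = 3 - (z + (4*2)*(-4)) = 3 - (z + 8*(-4)) = 3 - (z - 32) = 3 - (-32 + z) = 3 + (32 - z) = 35 - z)
(13*k)*j(6, 7) = (13*80)*(35 - 1*6) = 1040*(35 - 6) = 1040*29 = 30160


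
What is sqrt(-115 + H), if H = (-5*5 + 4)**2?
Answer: sqrt(326) ≈ 18.055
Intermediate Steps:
H = 441 (H = (-25 + 4)**2 = (-21)**2 = 441)
sqrt(-115 + H) = sqrt(-115 + 441) = sqrt(326)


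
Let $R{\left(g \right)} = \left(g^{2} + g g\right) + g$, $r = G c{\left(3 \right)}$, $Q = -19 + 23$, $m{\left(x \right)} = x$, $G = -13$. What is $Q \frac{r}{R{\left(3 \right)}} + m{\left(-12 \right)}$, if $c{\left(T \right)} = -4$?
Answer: $- \frac{44}{21} \approx -2.0952$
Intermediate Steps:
$Q = 4$
$r = 52$ ($r = \left(-13\right) \left(-4\right) = 52$)
$R{\left(g \right)} = g + 2 g^{2}$ ($R{\left(g \right)} = \left(g^{2} + g^{2}\right) + g = 2 g^{2} + g = g + 2 g^{2}$)
$Q \frac{r}{R{\left(3 \right)}} + m{\left(-12 \right)} = 4 \frac{52}{3 \left(1 + 2 \cdot 3\right)} - 12 = 4 \frac{52}{3 \left(1 + 6\right)} - 12 = 4 \frac{52}{3 \cdot 7} - 12 = 4 \cdot \frac{52}{21} - 12 = \frac{208}{21} - 12 = - \frac{44}{21}$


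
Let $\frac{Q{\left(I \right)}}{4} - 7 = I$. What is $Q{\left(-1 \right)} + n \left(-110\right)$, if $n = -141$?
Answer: $15534$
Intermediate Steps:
$Q{\left(I \right)} = 28 + 4 I$
$Q{\left(-1 \right)} + n \left(-110\right) = \left(28 + 4 \left(-1\right)\right) - -15510 = \left(28 - 4\right) + 15510 = 24 + 15510 = 15534$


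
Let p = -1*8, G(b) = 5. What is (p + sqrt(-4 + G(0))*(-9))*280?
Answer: -4760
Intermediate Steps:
p = -8
(p + sqrt(-4 + G(0))*(-9))*280 = (-8 + sqrt(-4 + 5)*(-9))*280 = (-8 + sqrt(1)*(-9))*280 = (-8 + 1*(-9))*280 = (-8 - 9)*280 = -17*280 = -4760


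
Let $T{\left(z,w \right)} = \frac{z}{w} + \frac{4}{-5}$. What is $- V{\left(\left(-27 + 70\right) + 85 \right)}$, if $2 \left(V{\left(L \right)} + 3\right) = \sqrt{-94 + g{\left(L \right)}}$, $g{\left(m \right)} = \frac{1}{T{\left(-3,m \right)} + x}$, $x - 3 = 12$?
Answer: $3 - \frac{i \sqrt{7732210206}}{18146} \approx 3.0 - 4.8459 i$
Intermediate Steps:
$x = 15$ ($x = 3 + 12 = 15$)
$T{\left(z,w \right)} = - \frac{4}{5} + \frac{z}{w}$ ($T{\left(z,w \right)} = \frac{z}{w} + 4 \left(- \frac{1}{5}\right) = \frac{z}{w} - \frac{4}{5} = - \frac{4}{5} + \frac{z}{w}$)
$g{\left(m \right)} = \frac{1}{\frac{71}{5} - \frac{3}{m}}$ ($g{\left(m \right)} = \frac{1}{\left(- \frac{4}{5} - \frac{3}{m}\right) + 15} = \frac{1}{\frac{71}{5} - \frac{3}{m}}$)
$V{\left(L \right)} = -3 + \frac{\sqrt{-94 + \frac{5 L}{-15 + 71 L}}}{2}$
$- V{\left(\left(-27 + 70\right) + 85 \right)} = - (-3 + \frac{\sqrt{3} \sqrt{\frac{470 - 2223 \left(\left(-27 + 70\right) + 85\right)}{-15 + 71 \left(\left(-27 + 70\right) + 85\right)}}}{2}) = - (-3 + \frac{\sqrt{3} \sqrt{\frac{470 - 2223 \left(43 + 85\right)}{-15 + 71 \left(43 + 85\right)}}}{2}) = - (-3 + \frac{\sqrt{3} \sqrt{\frac{470 - 284544}{-15 + 71 \cdot 128}}}{2}) = - (-3 + \frac{\sqrt{3} \sqrt{\frac{470 - 284544}{-15 + 9088}}}{2}) = - (-3 + \frac{\sqrt{3} \sqrt{\frac{1}{9073} \left(-284074\right)}}{2}) = - (-3 + \frac{\sqrt{3} \sqrt{- \frac{284074}{9073}}}{2}) = - (-3 + \frac{\sqrt{3} \frac{i \sqrt{2577403402}}{9073}}{2}) = - (-3 + \frac{i \sqrt{7732210206}}{18146}) = 3 - \frac{i \sqrt{7732210206}}{18146}$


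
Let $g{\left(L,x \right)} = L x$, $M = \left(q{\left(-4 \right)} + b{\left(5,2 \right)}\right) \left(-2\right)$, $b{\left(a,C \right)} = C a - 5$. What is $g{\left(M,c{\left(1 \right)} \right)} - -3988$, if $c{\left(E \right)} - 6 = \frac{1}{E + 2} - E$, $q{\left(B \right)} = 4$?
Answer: $3892$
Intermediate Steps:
$b{\left(a,C \right)} = -5 + C a$
$M = -18$ ($M = \left(4 + \left(-5 + 2 \cdot 5\right)\right) \left(-2\right) = \left(4 + \left(-5 + 10\right)\right) \left(-2\right) = \left(4 + 5\right) \left(-2\right) = 9 \left(-2\right) = -18$)
$c{\left(E \right)} = 6 + \frac{1}{2 + E} - E$ ($c{\left(E \right)} = 6 - \left(E - \frac{1}{E + 2}\right) = 6 - \left(E - \frac{1}{2 + E}\right) = 6 + \frac{1}{2 + E} - E$)
$g{\left(M,c{\left(1 \right)} \right)} - -3988 = - 18 \frac{13 - 1^{2} + 4 \cdot 1}{2 + 1} - -3988 = - 18 \frac{13 - 1 + 4}{3} + 3988 = - 18 \cdot \frac{1}{3} \cdot 16 + 3988 = \left(-18\right) \frac{16}{3} + 3988 = -96 + 3988 = 3892$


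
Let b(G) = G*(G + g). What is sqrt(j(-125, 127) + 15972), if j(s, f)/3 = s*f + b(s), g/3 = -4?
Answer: sqrt(19722) ≈ 140.44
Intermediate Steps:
g = -12 (g = 3*(-4) = -12)
b(G) = G*(-12 + G) (b(G) = G*(G - 12) = G*(-12 + G))
j(s, f) = 3*f*s + 3*s*(-12 + s) (j(s, f) = 3*(s*f + s*(-12 + s)) = 3*(f*s + s*(-12 + s)) = 3*f*s + 3*s*(-12 + s))
sqrt(j(-125, 127) + 15972) = sqrt(3*(-125)*(-12 + 127 - 125) + 15972) = sqrt(3*(-125)*(-10) + 15972) = sqrt(3750 + 15972) = sqrt(19722)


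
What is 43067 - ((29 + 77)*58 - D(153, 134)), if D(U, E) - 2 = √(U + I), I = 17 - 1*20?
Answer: 36921 + 5*√6 ≈ 36933.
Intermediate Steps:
I = -3 (I = 17 - 20 = -3)
D(U, E) = 2 + √(-3 + U) (D(U, E) = 2 + √(U - 3) = 2 + √(-3 + U))
43067 - ((29 + 77)*58 - D(153, 134)) = 43067 - ((29 + 77)*58 - (2 + √(-3 + 153))) = 43067 - (106*58 - (2 + √150)) = 43067 - (6148 - (2 + 5*√6)) = 43067 - (6148 + (-2 - 5*√6)) = 43067 - (6146 - 5*√6) = 43067 + (-6146 + 5*√6) = 36921 + 5*√6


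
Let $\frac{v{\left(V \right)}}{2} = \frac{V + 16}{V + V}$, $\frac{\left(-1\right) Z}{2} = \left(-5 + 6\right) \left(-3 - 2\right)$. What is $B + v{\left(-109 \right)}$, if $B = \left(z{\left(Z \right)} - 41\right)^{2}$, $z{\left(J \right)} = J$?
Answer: $\frac{104842}{109} \approx 961.85$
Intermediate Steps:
$Z = 10$ ($Z = - 2 \left(-5 + 6\right) \left(-3 - 2\right) = - 2 \cdot 1 \left(-5\right) = \left(-2\right) \left(-5\right) = 10$)
$v{\left(V \right)} = \frac{16 + V}{V}$ ($v{\left(V \right)} = 2 \frac{V + 16}{V + V} = 2 \frac{16 + V}{2 V} = \frac{16 + V}{V}$)
$B = 961$ ($B = \left(10 - 41\right)^{2} = \left(-31\right)^{2} = 961$)
$B + v{\left(-109 \right)} = 961 + \frac{16 - 109}{-109} = 961 - - \frac{93}{109} = 961 + \frac{93}{109} = \frac{104842}{109}$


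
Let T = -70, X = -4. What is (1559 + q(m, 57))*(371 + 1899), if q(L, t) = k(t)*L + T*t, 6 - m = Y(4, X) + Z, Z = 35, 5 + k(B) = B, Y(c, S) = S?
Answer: -8469370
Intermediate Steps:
k(B) = -5 + B
m = -25 (m = 6 - (-4 + 35) = 6 - 1*31 = 6 - 31 = -25)
q(L, t) = -70*t + L*(-5 + t) (q(L, t) = (-5 + t)*L - 70*t = L*(-5 + t) - 70*t = -70*t + L*(-5 + t))
(1559 + q(m, 57))*(371 + 1899) = (1559 + (-70*57 - 25*(-5 + 57)))*(371 + 1899) = (1559 + (-3990 - 25*52))*2270 = (1559 + (-3990 - 1300))*2270 = (1559 - 5290)*2270 = -3731*2270 = -8469370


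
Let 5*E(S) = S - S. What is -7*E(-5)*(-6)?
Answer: 0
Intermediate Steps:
E(S) = 0 (E(S) = (S - S)/5 = (⅕)*0 = 0)
-7*E(-5)*(-6) = -7*0*(-6) = 0*(-6) = 0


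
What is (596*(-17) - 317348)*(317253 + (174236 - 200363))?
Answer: -95337942480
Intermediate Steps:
(596*(-17) - 317348)*(317253 + (174236 - 200363)) = (-10132 - 317348)*(317253 - 26127) = -327480*291126 = -95337942480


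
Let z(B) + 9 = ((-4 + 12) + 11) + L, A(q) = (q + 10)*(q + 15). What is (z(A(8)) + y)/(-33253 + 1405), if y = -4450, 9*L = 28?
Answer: 9983/71658 ≈ 0.13931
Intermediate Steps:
L = 28/9 (L = (⅑)*28 = 28/9 ≈ 3.1111)
A(q) = (10 + q)*(15 + q)
z(B) = 118/9 (z(B) = -9 + (((-4 + 12) + 11) + 28/9) = -9 + ((8 + 11) + 28/9) = -9 + (19 + 28/9) = -9 + 199/9 = 118/9)
(z(A(8)) + y)/(-33253 + 1405) = (118/9 - 4450)/(-33253 + 1405) = -39932/9/(-31848) = -39932/9*(-1/31848) = 9983/71658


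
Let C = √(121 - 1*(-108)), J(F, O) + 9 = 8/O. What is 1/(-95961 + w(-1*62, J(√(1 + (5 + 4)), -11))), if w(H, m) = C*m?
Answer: -11611281/1114227514220 + 1177*√229/1114227514220 ≈ -1.0405e-5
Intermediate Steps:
J(F, O) = -9 + 8/O
C = √229 (C = √(121 + 108) = √229 ≈ 15.133)
w(H, m) = m*√229 (w(H, m) = √229*m = m*√229)
1/(-95961 + w(-1*62, J(√(1 + (5 + 4)), -11))) = 1/(-95961 + (-9 + 8/(-11))*√229) = 1/(-95961 + (-9 + 8*(-1/11))*√229) = 1/(-95961 + (-9 - 8/11)*√229) = 1/(-95961 - 107*√229/11)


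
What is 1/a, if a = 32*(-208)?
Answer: -1/6656 ≈ -0.00015024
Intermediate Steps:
a = -6656
1/a = 1/(-6656) = -1/6656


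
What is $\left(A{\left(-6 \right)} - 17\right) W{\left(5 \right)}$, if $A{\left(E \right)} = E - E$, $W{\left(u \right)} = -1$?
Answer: $17$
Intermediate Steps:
$A{\left(E \right)} = 0$
$\left(A{\left(-6 \right)} - 17\right) W{\left(5 \right)} = \left(0 - 17\right) \left(-1\right) = \left(-17\right) \left(-1\right) = 17$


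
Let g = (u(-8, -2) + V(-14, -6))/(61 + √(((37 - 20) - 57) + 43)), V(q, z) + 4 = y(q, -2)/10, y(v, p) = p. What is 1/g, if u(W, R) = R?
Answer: -305/31 - 5*√3/31 ≈ -10.118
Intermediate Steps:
V(q, z) = -21/5 (V(q, z) = -4 - 2/10 = -4 - 2*⅒ = -4 - ⅕ = -21/5)
g = -31/(5*(61 + √3)) (g = (-2 - 21/5)/(61 + √(((37 - 20) - 57) + 43)) = -31/(5*(61 + √((17 - 57) + 43))) = -31/(5*(61 + √(-40 + 43))) = -31/(5*(61 + √3)) ≈ -0.098833)
1/g = 1/(-1891/18590 + 31*√3/18590)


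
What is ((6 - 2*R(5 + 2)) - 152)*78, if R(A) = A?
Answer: -12480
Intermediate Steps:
((6 - 2*R(5 + 2)) - 152)*78 = ((6 - 2*(5 + 2)) - 152)*78 = ((6 - 2*7) - 152)*78 = ((6 - 14) - 152)*78 = (-8 - 152)*78 = -160*78 = -12480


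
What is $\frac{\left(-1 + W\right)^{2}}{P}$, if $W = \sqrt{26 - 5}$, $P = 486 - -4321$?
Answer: $\frac{\left(1 - \sqrt{21}\right)^{2}}{4807} \approx 0.00267$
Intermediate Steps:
$P = 4807$ ($P = 486 + 4321 = 4807$)
$W = \sqrt{21} \approx 4.5826$
$\frac{\left(-1 + W\right)^{2}}{P} = \frac{\left(-1 + \sqrt{21}\right)^{2}}{4807}$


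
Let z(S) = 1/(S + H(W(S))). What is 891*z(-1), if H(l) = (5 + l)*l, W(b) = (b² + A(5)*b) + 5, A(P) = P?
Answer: 891/5 ≈ 178.20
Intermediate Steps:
W(b) = 5 + b² + 5*b (W(b) = (b² + 5*b) + 5 = 5 + b² + 5*b)
H(l) = l*(5 + l)
z(S) = 1/(S + (5 + S² + 5*S)*(10 + S² + 5*S)) (z(S) = 1/(S + (5 + S² + 5*S)*(5 + (5 + S² + 5*S))) = 1/(S + (5 + S² + 5*S)*(10 + S² + 5*S)))
891*z(-1) = 891/(-1 + (5 + (-1)² + 5*(-1))*(10 + (-1)² + 5*(-1))) = 891/(-1 + (5 + 1 - 5)*(10 + 1 - 5)) = 891/(-1 + 1*6) = 891/(-1 + 6) = 891/5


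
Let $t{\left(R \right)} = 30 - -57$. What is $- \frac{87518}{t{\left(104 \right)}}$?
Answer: $- \frac{87518}{87} \approx -1006.0$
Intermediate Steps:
$t{\left(R \right)} = 87$ ($t{\left(R \right)} = 30 + 57 = 87$)
$- \frac{87518}{t{\left(104 \right)}} = - \frac{87518}{87}$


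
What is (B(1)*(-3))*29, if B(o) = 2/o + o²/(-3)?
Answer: -145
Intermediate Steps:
B(o) = 2/o - o²/3 (B(o) = 2/o + o²*(-⅓) = 2/o - o²/3)
(B(1)*(-3))*29 = (((⅓)*(6 - 1*1³)/1)*(-3))*29 = (((⅓)*1*(6 - 1*1))*(-3))*29 = (((⅓)*1*(6 - 1))*(-3))*29 = (((⅓)*1*5)*(-3))*29 = ((5/3)*(-3))*29 = -5*29 = -145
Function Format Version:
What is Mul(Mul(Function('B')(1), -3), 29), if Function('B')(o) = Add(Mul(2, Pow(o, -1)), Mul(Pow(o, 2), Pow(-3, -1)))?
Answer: -145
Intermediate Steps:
Function('B')(o) = Add(Mul(2, Pow(o, -1)), Mul(Rational(-1, 3), Pow(o, 2))) (Function('B')(o) = Add(Mul(2, Pow(o, -1)), Mul(Pow(o, 2), Rational(-1, 3))) = Add(Mul(2, Pow(o, -1)), Mul(Rational(-1, 3), Pow(o, 2))))
Mul(Mul(Function('B')(1), -3), 29) = Mul(Mul(Mul(Rational(1, 3), Pow(1, -1), Add(6, Mul(-1, Pow(1, 3)))), -3), 29) = Mul(Mul(Mul(Rational(1, 3), 1, Add(6, Mul(-1, 1))), -3), 29) = Mul(Mul(Mul(Rational(1, 3), 1, Add(6, -1)), -3), 29) = Mul(Mul(Mul(Rational(1, 3), 1, 5), -3), 29) = Mul(Mul(Rational(5, 3), -3), 29) = Mul(-5, 29) = -145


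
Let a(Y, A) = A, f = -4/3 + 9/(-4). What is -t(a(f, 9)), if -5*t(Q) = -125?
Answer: -25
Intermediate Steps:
f = -43/12 (f = -4*⅓ + 9*(-¼) = -4/3 - 9/4 = -43/12 ≈ -3.5833)
t(Q) = 25 (t(Q) = -⅕*(-125) = 25)
-t(a(f, 9)) = -1*25 = -25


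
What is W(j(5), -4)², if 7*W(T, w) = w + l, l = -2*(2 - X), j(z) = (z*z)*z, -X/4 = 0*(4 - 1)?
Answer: 64/49 ≈ 1.3061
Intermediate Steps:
X = 0 (X = -0*(4 - 1) = -0*3 = -4*0 = 0)
j(z) = z³ (j(z) = z²*z = z³)
l = -4 (l = -2*(2 - 1*0) = -2*(2 + 0) = -2*2 = -4)
W(T, w) = -4/7 + w/7 (W(T, w) = (w - 4)/7 = (-4 + w)/7 = -4/7 + w/7)
W(j(5), -4)² = (-4/7 + (⅐)*(-4))² = (-4/7 - 4/7)² = (-8/7)² = 64/49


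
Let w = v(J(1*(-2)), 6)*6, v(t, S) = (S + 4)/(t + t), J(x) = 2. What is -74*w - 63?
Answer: -1173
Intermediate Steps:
v(t, S) = (4 + S)/(2*t) (v(t, S) = (4 + S)/((2*t)) = (4 + S)*(1/(2*t)) = (4 + S)/(2*t))
w = 15 (w = ((½)*(4 + 6)/2)*6 = ((½)*(½)*10)*6 = (5/2)*6 = 15)
-74*w - 63 = -74*15 - 63 = -1110 - 63 = -1173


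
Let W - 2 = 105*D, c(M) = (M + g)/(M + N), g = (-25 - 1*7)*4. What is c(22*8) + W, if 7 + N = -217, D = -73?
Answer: -7664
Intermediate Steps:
N = -224 (N = -7 - 217 = -224)
g = -128 (g = (-25 - 7)*4 = -32*4 = -128)
c(M) = (-128 + M)/(-224 + M) (c(M) = (M - 128)/(M - 224) = (-128 + M)/(-224 + M))
W = -7663 (W = 2 + 105*(-73) = 2 - 7665 = -7663)
c(22*8) + W = (-128 + 22*8)/(-224 + 22*8) - 7663 = (-128 + 176)/(-224 + 176) - 7663 = 48/(-48) - 7663 = -1/48*48 - 7663 = -1 - 7663 = -7664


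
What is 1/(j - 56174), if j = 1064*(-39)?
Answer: -1/97670 ≈ -1.0239e-5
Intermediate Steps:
j = -41496
1/(j - 56174) = 1/(-41496 - 56174) = 1/(-97670) = -1/97670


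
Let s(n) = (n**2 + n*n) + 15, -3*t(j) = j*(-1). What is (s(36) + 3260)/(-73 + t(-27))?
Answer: -5867/82 ≈ -71.549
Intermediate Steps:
t(j) = j/3 (t(j) = -j*(-1)/3 = -(-1)*j/3 = j/3)
s(n) = 15 + 2*n**2 (s(n) = (n**2 + n**2) + 15 = 2*n**2 + 15 = 15 + 2*n**2)
(s(36) + 3260)/(-73 + t(-27)) = ((15 + 2*36**2) + 3260)/(-73 + (1/3)*(-27)) = ((15 + 2*1296) + 3260)/(-73 - 9) = ((15 + 2592) + 3260)/(-82) = (2607 + 3260)*(-1/82) = 5867*(-1/82) = -5867/82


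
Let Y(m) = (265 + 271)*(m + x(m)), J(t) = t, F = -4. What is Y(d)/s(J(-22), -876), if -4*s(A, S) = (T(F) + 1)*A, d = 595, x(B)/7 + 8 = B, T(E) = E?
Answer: -1680896/11 ≈ -1.5281e+5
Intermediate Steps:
x(B) = -56 + 7*B
Y(m) = -30016 + 4288*m (Y(m) = (265 + 271)*(m + (-56 + 7*m)) = 536*(-56 + 8*m) = -30016 + 4288*m)
s(A, S) = 3*A/4 (s(A, S) = -(-4 + 1)*A/4 = -(-3)*A/4 = 3*A/4)
Y(d)/s(J(-22), -876) = (-30016 + 4288*595)/(((3/4)*(-22))) = (-30016 + 2551360)/(-33/2) = 2521344*(-2/33) = -1680896/11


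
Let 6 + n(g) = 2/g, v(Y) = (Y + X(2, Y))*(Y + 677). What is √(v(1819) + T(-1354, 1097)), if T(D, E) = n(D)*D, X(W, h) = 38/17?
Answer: √1316085566/17 ≈ 2134.0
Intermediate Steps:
X(W, h) = 38/17 (X(W, h) = 38*(1/17) = 38/17)
v(Y) = (677 + Y)*(38/17 + Y) (v(Y) = (Y + 38/17)*(Y + 677) = (38/17 + Y)*(677 + Y) = (677 + Y)*(38/17 + Y))
n(g) = -6 + 2/g
T(D, E) = D*(-6 + 2/D) (T(D, E) = (-6 + 2/D)*D = D*(-6 + 2/D))
√(v(1819) + T(-1354, 1097)) = √((25726/17 + 1819² + (11547/17)*1819) + (2 - 6*(-1354))) = √((25726/17 + 3308761 + 1235529) + (2 + 8124)) = √(77278656/17 + 8126) = √(77416798/17) = √1316085566/17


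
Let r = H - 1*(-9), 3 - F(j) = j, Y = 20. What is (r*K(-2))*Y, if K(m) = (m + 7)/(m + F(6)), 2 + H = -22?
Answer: 300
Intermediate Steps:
F(j) = 3 - j
H = -24 (H = -2 - 22 = -24)
K(m) = (7 + m)/(-3 + m) (K(m) = (m + 7)/(m + (3 - 1*6)) = (7 + m)/(m + (3 - 6)) = (7 + m)/(m - 3) = (7 + m)/(-3 + m))
r = -15 (r = -24 - 1*(-9) = -24 + 9 = -15)
(r*K(-2))*Y = -15*(7 - 2)/(-3 - 2)*20 = -15*5/(-5)*20 = -(-3)*5*20 = -15*(-1)*20 = 15*20 = 300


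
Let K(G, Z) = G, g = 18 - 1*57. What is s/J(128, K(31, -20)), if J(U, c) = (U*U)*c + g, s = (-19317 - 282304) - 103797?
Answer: -405418/507865 ≈ -0.79828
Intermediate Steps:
s = -405418 (s = -301621 - 103797 = -405418)
g = -39 (g = 18 - 57 = -39)
J(U, c) = -39 + c*U**2 (J(U, c) = (U*U)*c - 39 = U**2*c - 39 = c*U**2 - 39 = -39 + c*U**2)
s/J(128, K(31, -20)) = -405418/(-39 + 31*128**2) = -405418/(-39 + 31*16384) = -405418/(-39 + 507904) = -405418/507865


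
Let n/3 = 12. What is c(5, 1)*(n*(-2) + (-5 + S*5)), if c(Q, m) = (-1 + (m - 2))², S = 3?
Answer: -248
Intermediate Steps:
n = 36 (n = 3*12 = 36)
c(Q, m) = (-3 + m)² (c(Q, m) = (-1 + (-2 + m))² = (-3 + m)²)
c(5, 1)*(n*(-2) + (-5 + S*5)) = (-3 + 1)²*(36*(-2) + (-5 + 3*5)) = (-2)²*(-72 + (-5 + 15)) = 4*(-72 + 10) = 4*(-62) = -248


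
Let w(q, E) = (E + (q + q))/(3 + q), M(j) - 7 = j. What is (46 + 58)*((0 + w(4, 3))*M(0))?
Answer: 1144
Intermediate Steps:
M(j) = 7 + j
w(q, E) = (E + 2*q)/(3 + q)
(46 + 58)*((0 + w(4, 3))*M(0)) = (46 + 58)*((0 + (3 + 2*4)/(3 + 4))*(7 + 0)) = 104*((0 + (3 + 8)/7)*7) = 104*((0 + (1/7)*11)*7) = 104*((0 + 11/7)*7) = 104*((11/7)*7) = 104*11 = 1144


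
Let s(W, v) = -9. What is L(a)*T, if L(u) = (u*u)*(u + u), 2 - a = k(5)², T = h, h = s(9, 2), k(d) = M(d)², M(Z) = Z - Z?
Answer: -144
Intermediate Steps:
M(Z) = 0
k(d) = 0 (k(d) = 0² = 0)
h = -9
T = -9
a = 2 (a = 2 - 1*0² = 2 - 1*0 = 2 + 0 = 2)
L(u) = 2*u³ (L(u) = u²*(2*u) = 2*u³)
L(a)*T = (2*2³)*(-9) = (2*8)*(-9) = 16*(-9) = -144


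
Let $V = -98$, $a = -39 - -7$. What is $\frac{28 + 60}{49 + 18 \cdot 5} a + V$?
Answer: $- \frac{16438}{139} \approx -118.26$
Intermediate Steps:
$a = -32$ ($a = -39 + 7 = -32$)
$\frac{28 + 60}{49 + 18 \cdot 5} a + V = \frac{28 + 60}{49 + 18 \cdot 5} \left(-32\right) - 98 = \frac{88}{49 + 90} \left(-32\right) - 98 = \frac{88}{139} \left(-32\right) - 98 = - \frac{2816}{139} - 98 = - \frac{16438}{139}$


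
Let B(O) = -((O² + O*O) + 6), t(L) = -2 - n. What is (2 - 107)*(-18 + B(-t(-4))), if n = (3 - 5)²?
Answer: 10080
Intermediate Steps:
n = 4 (n = (-2)² = 4)
t(L) = -6 (t(L) = -2 - 1*4 = -2 - 4 = -6)
B(O) = -6 - 2*O² (B(O) = -((O² + O²) + 6) = -(2*O² + 6) = -(6 + 2*O²) = -6 - 2*O²)
(2 - 107)*(-18 + B(-t(-4))) = (2 - 107)*(-18 + (-6 - 2*(-1*(-6))²)) = -105*(-18 + (-6 - 2*6²)) = -105*(-18 + (-6 - 2*36)) = -105*(-18 + (-6 - 72)) = -105*(-18 - 78) = -105*(-96) = 10080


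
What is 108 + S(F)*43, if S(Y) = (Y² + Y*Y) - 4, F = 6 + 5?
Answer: 10342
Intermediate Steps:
F = 11
S(Y) = -4 + 2*Y² (S(Y) = (Y² + Y²) - 4 = 2*Y² - 4 = -4 + 2*Y²)
108 + S(F)*43 = 108 + (-4 + 2*11²)*43 = 108 + (-4 + 2*121)*43 = 108 + (-4 + 242)*43 = 108 + 238*43 = 108 + 10234 = 10342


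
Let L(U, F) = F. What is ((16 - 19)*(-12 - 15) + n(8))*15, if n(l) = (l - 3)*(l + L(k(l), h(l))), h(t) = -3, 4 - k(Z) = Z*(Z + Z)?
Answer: 1590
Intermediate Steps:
k(Z) = 4 - 2*Z² (k(Z) = 4 - Z*(Z + Z) = 4 - Z*2*Z = 4 - 2*Z²)
n(l) = (-3 + l)² (n(l) = (l - 3)*(l - 3) = (-3 + l)*(-3 + l) = (-3 + l)²)
((16 - 19)*(-12 - 15) + n(8))*15 = ((16 - 19)*(-12 - 15) + (9 + 8² - 6*8))*15 = (-3*(-27) + (9 + 64 - 48))*15 = (81 + 25)*15 = 106*15 = 1590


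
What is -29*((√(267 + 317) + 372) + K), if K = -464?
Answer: 2668 - 58*√146 ≈ 1967.2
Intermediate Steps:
-29*((√(267 + 317) + 372) + K) = -29*((√(267 + 317) + 372) - 464) = -29*((√584 + 372) - 464) = -29*((2*√146 + 372) - 464) = -29*((372 + 2*√146) - 464) = -29*(-92 + 2*√146) = 2668 - 58*√146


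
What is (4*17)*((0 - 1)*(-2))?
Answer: 136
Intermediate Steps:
(4*17)*((0 - 1)*(-2)) = 68*(-1*(-2)) = 68*2 = 136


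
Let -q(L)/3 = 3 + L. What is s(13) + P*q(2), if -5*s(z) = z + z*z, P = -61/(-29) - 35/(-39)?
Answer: -153464/1885 ≈ -81.413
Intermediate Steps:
q(L) = -9 - 3*L (q(L) = -3*(3 + L) = -9 - 3*L)
P = 3394/1131 (P = -61*(-1/29) - 35*(-1/39) = 61/29 + 35/39 = 3394/1131 ≈ 3.0009)
s(z) = -z/5 - z²/5 (s(z) = -(z + z*z)/5 = -(z + z²)/5 = -z/5 - z²/5)
s(13) + P*q(2) = -⅕*13*(1 + 13) + 3394*(-9 - 3*2)/1131 = -⅕*13*14 + 3394*(-9 - 6)/1131 = -182/5 + (3394/1131)*(-15) = -182/5 - 16970/377 = -153464/1885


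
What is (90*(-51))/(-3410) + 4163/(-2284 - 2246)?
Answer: 659687/1544730 ≈ 0.42706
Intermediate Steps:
(90*(-51))/(-3410) + 4163/(-2284 - 2246) = -4590*(-1/3410) + 4163/(-4530) = 459/341 + 4163*(-1/4530) = 459/341 - 4163/4530 = 659687/1544730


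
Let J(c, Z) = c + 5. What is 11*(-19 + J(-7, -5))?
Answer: -231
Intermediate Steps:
J(c, Z) = 5 + c
11*(-19 + J(-7, -5)) = 11*(-19 + (5 - 7)) = 11*(-19 - 2) = 11*(-21) = -231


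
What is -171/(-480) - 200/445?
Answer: -1327/14240 ≈ -0.093188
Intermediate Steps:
-171/(-480) - 200/445 = -171*(-1/480) - 200*1/445 = 57/160 - 40/89 = -1327/14240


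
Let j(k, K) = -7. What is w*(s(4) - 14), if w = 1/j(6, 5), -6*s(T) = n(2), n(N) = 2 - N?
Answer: 2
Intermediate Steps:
s(T) = 0 (s(T) = -(2 - 1*2)/6 = -(2 - 2)/6 = -⅙*0 = 0)
w = -⅐ (w = 1/(-7) = -⅐ ≈ -0.14286)
w*(s(4) - 14) = -(0 - 14)/7 = -⅐*(-14) = 2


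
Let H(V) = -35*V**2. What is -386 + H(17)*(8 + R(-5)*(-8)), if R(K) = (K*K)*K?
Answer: -10196306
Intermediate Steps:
R(K) = K**3 (R(K) = K**2*K = K**3)
-386 + H(17)*(8 + R(-5)*(-8)) = -386 + (-35*17**2)*(8 + (-5)**3*(-8)) = -386 + (-35*289)*(8 - 125*(-8)) = -386 - 10115*(8 + 1000) = -386 - 10115*1008 = -386 - 10195920 = -10196306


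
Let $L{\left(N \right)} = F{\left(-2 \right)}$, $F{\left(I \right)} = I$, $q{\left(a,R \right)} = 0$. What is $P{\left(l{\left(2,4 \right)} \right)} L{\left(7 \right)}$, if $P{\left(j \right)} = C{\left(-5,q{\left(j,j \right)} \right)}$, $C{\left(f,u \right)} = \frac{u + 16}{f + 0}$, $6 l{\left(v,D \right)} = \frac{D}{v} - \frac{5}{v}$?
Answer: $\frac{32}{5} \approx 6.4$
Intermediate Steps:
$l{\left(v,D \right)} = - \frac{5}{6 v} + \frac{D}{6 v}$ ($l{\left(v,D \right)} = \frac{\frac{D}{v} - \frac{5}{v}}{6} = \frac{- \frac{5}{v} + \frac{D}{v}}{6} = - \frac{5}{6 v} + \frac{D}{6 v}$)
$L{\left(N \right)} = -2$
$C{\left(f,u \right)} = \frac{16 + u}{f}$
$P{\left(j \right)} = - \frac{16}{5}$ ($P{\left(j \right)} = \frac{16 + 0}{-5} = \left(- \frac{1}{5}\right) 16 = - \frac{16}{5}$)
$P{\left(l{\left(2,4 \right)} \right)} L{\left(7 \right)} = \left(- \frac{16}{5}\right) \left(-2\right) = \frac{32}{5}$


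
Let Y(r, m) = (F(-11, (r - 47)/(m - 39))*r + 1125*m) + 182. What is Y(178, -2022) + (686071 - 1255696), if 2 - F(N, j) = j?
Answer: -5861124739/2061 ≈ -2.8438e+6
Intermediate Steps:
F(N, j) = 2 - j
Y(r, m) = 182 + 1125*m + r*(2 - (-47 + r)/(-39 + m)) (Y(r, m) = ((2 - (r - 47)/(m - 39))*r + 1125*m) + 182 = ((2 - (-47 + r)/(-39 + m))*r + 1125*m) + 182 = (r*(2 - (-47 + r)/(-39 + m)) + 1125*m) + 182 = (1125*m + r*(2 - (-47 + r)/(-39 + m))) + 182 = 182 + 1125*m + r*(2 - (-47 + r)/(-39 + m)))
Y(178, -2022) + (686071 - 1255696) = (178*(-31 - 1*178 + 2*(-2022)) + (-39 - 2022)*(182 + 1125*(-2022)))/(-39 - 2022) + (686071 - 1255696) = (178*(-31 - 178 - 4044) - 2061*(182 - 2274750))/(-2061) - 569625 = -(178*(-4253) - 2061*(-2274568))/2061 - 569625 = -(-757034 + 4687884648)/2061 - 569625 = -1/2061*4687127614 - 569625 = -4687127614/2061 - 569625 = -5861124739/2061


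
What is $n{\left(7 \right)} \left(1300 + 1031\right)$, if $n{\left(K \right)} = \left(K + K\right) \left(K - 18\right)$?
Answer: $-358974$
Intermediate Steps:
$n{\left(K \right)} = 2 K \left(-18 + K\right)$
$n{\left(7 \right)} \left(1300 + 1031\right) = 2 \cdot 7 \left(-18 + 7\right) \left(1300 + 1031\right) = 2 \cdot 7 \left(-11\right) 2331 = \left(-154\right) 2331 = -358974$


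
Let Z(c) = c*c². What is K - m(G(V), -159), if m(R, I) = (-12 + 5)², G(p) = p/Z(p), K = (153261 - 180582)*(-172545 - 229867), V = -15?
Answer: 10994298203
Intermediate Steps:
K = 10994298252 (K = -27321*(-402412) = 10994298252)
Z(c) = c³
G(p) = p⁻² (G(p) = p/(p³) = p/p³ = p⁻²)
m(R, I) = 49 (m(R, I) = (-7)² = 49)
K - m(G(V), -159) = 10994298252 - 1*49 = 10994298252 - 49 = 10994298203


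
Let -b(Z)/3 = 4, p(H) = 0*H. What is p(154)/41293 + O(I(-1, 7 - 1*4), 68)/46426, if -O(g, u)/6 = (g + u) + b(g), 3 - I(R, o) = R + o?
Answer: -171/23213 ≈ -0.0073666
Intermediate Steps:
p(H) = 0
b(Z) = -12 (b(Z) = -3*4 = -12)
I(R, o) = 3 - R - o (I(R, o) = 3 - (R + o) = 3 + (-R - o) = 3 - R - o)
O(g, u) = 72 - 6*g - 6*u (O(g, u) = -6*((g + u) - 12) = -6*(-12 + g + u) = 72 - 6*g - 6*u)
p(154)/41293 + O(I(-1, 7 - 1*4), 68)/46426 = 0/41293 + (72 - 6*(3 - 1*(-1) - (7 - 1*4)) - 6*68)/46426 = 0*(1/41293) + (72 - 6*(3 + 1 - (7 - 4)) - 408)*(1/46426) = 0 + (72 - 6*(3 + 1 - 1*3) - 408)*(1/46426) = 0 + (72 - 6*(3 + 1 - 3) - 408)*(1/46426) = 0 + (72 - 6*1 - 408)*(1/46426) = 0 + (72 - 6 - 408)*(1/46426) = 0 - 342*1/46426 = 0 - 171/23213 = -171/23213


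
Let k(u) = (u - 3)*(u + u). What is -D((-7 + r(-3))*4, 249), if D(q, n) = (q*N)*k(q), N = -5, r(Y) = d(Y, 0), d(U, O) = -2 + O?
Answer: -505440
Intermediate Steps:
k(u) = 2*u*(-3 + u) (k(u) = (-3 + u)*(2*u) = 2*u*(-3 + u))
r(Y) = -2 (r(Y) = -2 + 0 = -2)
D(q, n) = -10*q²*(-3 + q) (D(q, n) = (q*(-5))*(2*q*(-3 + q)) = (-5*q)*(2*q*(-3 + q)) = -10*q²*(-3 + q))
-D((-7 + r(-3))*4, 249) = -10*((-7 - 2)*4)²*(3 - (-7 - 2)*4) = -10*(-9*4)²*(3 - (-9)*4) = -10*(-36)²*(3 - 1*(-36)) = -10*1296*(3 + 36) = -10*1296*39 = -1*505440 = -505440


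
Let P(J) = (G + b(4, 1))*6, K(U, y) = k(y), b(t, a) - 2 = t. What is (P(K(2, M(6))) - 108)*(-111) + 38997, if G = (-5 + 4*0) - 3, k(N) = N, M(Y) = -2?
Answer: 52317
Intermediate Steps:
b(t, a) = 2 + t
K(U, y) = y
G = -8 (G = (-5 + 0) - 3 = -5 - 3 = -8)
P(J) = -12 (P(J) = (-8 + (2 + 4))*6 = (-8 + 6)*6 = -2*6 = -12)
(P(K(2, M(6))) - 108)*(-111) + 38997 = (-12 - 108)*(-111) + 38997 = -120*(-111) + 38997 = 13320 + 38997 = 52317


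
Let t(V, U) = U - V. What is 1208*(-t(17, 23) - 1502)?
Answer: -1821664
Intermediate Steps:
1208*(-t(17, 23) - 1502) = 1208*(-(23 - 1*17) - 1502) = 1208*(-(23 - 17) - 1502) = 1208*(-1*6 - 1502) = 1208*(-6 - 1502) = 1208*(-1508) = -1821664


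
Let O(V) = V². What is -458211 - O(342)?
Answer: -575175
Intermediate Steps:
-458211 - O(342) = -458211 - 1*342² = -458211 - 1*116964 = -458211 - 116964 = -575175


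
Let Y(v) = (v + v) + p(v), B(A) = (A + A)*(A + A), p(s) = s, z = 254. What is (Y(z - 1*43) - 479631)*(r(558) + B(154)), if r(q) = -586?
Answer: -45158973444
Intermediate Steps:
B(A) = 4*A**2 (B(A) = (2*A)*(2*A) = 4*A**2)
Y(v) = 3*v (Y(v) = (v + v) + v = 2*v + v = 3*v)
(Y(z - 1*43) - 479631)*(r(558) + B(154)) = (3*(254 - 1*43) - 479631)*(-586 + 4*154**2) = (3*(254 - 43) - 479631)*(-586 + 4*23716) = (3*211 - 479631)*(-586 + 94864) = (633 - 479631)*94278 = -478998*94278 = -45158973444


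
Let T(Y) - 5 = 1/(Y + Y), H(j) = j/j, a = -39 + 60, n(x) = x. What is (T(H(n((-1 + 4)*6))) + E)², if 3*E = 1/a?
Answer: 483025/15876 ≈ 30.425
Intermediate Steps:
a = 21
H(j) = 1
T(Y) = 5 + 1/(2*Y) (T(Y) = 5 + 1/(Y + Y) = 5 + 1/(2*Y))
E = 1/63 (E = (⅓)/21 = (⅓)*(1/21) = 1/63 ≈ 0.015873)
(T(H(n((-1 + 4)*6))) + E)² = ((5 + (½)/1) + 1/63)² = ((5 + (½)*1) + 1/63)² = ((5 + ½) + 1/63)² = (11/2 + 1/63)² = (695/126)² = 483025/15876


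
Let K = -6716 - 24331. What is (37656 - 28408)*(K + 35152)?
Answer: 37963040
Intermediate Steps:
K = -31047
(37656 - 28408)*(K + 35152) = (37656 - 28408)*(-31047 + 35152) = 9248*4105 = 37963040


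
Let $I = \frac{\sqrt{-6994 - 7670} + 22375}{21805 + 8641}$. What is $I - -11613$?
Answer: $\frac{353591773}{30446} + \frac{i \sqrt{3666}}{15223} \approx 11614.0 + 0.0039774 i$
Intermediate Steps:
$I = \frac{22375}{30446} + \frac{i \sqrt{3666}}{15223}$ ($I = \frac{\sqrt{-6994 - 7670} + 22375}{30446} = \left(\sqrt{-6994 - 7670} + 22375\right) \frac{1}{30446} = \left(\sqrt{-14664} + 22375\right) \frac{1}{30446} = \left(2 i \sqrt{3666} + 22375\right) \frac{1}{30446} = \left(22375 + 2 i \sqrt{3666}\right) \frac{1}{30446} = \frac{22375}{30446} + \frac{i \sqrt{3666}}{15223} \approx 0.73491 + 0.0039774 i$)
$I - -11613 = \left(\frac{22375}{30446} + \frac{i \sqrt{3666}}{15223}\right) - -11613 = \left(\frac{22375}{30446} + \frac{i \sqrt{3666}}{15223}\right) + 11613 = \frac{353591773}{30446} + \frac{i \sqrt{3666}}{15223}$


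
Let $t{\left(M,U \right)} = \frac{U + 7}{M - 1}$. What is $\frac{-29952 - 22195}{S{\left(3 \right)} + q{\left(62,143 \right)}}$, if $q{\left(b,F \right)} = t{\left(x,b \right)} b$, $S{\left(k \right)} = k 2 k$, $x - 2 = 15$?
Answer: $- \frac{417176}{2283} \approx -182.73$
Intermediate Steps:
$x = 17$ ($x = 2 + 15 = 17$)
$t{\left(M,U \right)} = \frac{7 + U}{-1 + M}$
$S{\left(k \right)} = 2 k^{2}$
$q{\left(b,F \right)} = b \left(\frac{7}{16} + \frac{b}{16}\right)$ ($q{\left(b,F \right)} = \frac{7 + b}{-1 + 17} b = \frac{7 + b}{16} b = \left(\frac{7}{16} + \frac{b}{16}\right) b = b \left(\frac{7}{16} + \frac{b}{16}\right)$)
$\frac{-29952 - 22195}{S{\left(3 \right)} + q{\left(62,143 \right)}} = \frac{-29952 - 22195}{2 \cdot 3^{2} + \frac{1}{16} \cdot 62 \left(7 + 62\right)} = - \frac{52147}{2 \cdot 9 + \frac{1}{16} \cdot 62 \cdot 69} = - \frac{52147}{18 + \frac{2139}{8}} = - \frac{52147}{\frac{2283}{8}} = \left(-52147\right) \frac{8}{2283} = - \frac{417176}{2283}$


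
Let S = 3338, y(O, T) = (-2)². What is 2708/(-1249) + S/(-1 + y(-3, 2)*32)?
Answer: 3825246/158623 ≈ 24.115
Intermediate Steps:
y(O, T) = 4
2708/(-1249) + S/(-1 + y(-3, 2)*32) = 2708/(-1249) + 3338/(-1 + 4*32) = 2708*(-1/1249) + 3338/(-1 + 128) = -2708/1249 + 3338/127 = 3825246/158623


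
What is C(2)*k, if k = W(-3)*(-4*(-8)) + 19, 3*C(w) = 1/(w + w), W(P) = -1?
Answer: -13/12 ≈ -1.0833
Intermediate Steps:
C(w) = 1/(6*w) (C(w) = 1/(3*(w + w)) = 1/(3*((2*w))) = (1/(2*w))/3 = 1/(6*w))
k = -13 (k = -(-4)*(-8) + 19 = -1*32 + 19 = -32 + 19 = -13)
C(2)*k = ((1/6)/2)*(-13) = ((1/6)*(1/2))*(-13) = (1/12)*(-13) = -13/12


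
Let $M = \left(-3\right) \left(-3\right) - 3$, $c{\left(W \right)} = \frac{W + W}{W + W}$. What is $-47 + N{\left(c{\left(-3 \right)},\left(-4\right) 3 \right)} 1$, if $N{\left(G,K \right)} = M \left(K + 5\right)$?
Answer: $-89$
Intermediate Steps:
$c{\left(W \right)} = 1$ ($c{\left(W \right)} = \frac{2 W}{2 W} = 2 W \frac{1}{2 W} = 1$)
$M = 6$ ($M = 9 - 3 = 6$)
$N{\left(G,K \right)} = 30 + 6 K$ ($N{\left(G,K \right)} = 6 \left(K + 5\right) = 6 \left(5 + K\right) = 30 + 6 K$)
$-47 + N{\left(c{\left(-3 \right)},\left(-4\right) 3 \right)} 1 = -47 + \left(30 + 6 \left(\left(-4\right) 3\right)\right) 1 = -47 + \left(30 + 6 \left(-12\right)\right) 1 = -47 + \left(30 - 72\right) 1 = -47 - 42 = -89$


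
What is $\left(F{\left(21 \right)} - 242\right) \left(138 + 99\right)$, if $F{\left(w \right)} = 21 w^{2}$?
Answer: $2137503$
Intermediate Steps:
$\left(F{\left(21 \right)} - 242\right) \left(138 + 99\right) = \left(21 \cdot 21^{2} - 242\right) \left(138 + 99\right) = \left(21 \cdot 441 - 242\right) 237 = \left(9261 - 242\right) 237 = 9019 \cdot 237 = 2137503$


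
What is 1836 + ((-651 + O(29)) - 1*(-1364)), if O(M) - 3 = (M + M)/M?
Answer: 2554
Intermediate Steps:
O(M) = 5 (O(M) = 3 + (M + M)/M = 3 + (2*M)/M = 3 + 2 = 5)
1836 + ((-651 + O(29)) - 1*(-1364)) = 1836 + ((-651 + 5) - 1*(-1364)) = 1836 + (-646 + 1364) = 1836 + 718 = 2554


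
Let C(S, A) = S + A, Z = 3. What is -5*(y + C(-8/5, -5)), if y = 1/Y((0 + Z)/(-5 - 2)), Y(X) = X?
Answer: 134/3 ≈ 44.667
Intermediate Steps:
C(S, A) = A + S
y = -7/3 (y = 1/((0 + 3)/(-5 - 2)) = 1/(3/(-7)) = 1/(3*(-⅐)) = 1/(-3/7) = -7/3 ≈ -2.3333)
-5*(y + C(-8/5, -5)) = -5*(-7/3 + (-5 - 8/5)) = -5*(-7/3 - 33/5) = -5*(-134/15) = 134/3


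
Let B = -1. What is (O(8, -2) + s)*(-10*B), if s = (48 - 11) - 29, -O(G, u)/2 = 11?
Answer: -140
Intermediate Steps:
O(G, u) = -22 (O(G, u) = -2*11 = -22)
s = 8 (s = 37 - 29 = 8)
(O(8, -2) + s)*(-10*B) = (-22 + 8)*(-10*(-1)) = -14*10 = -140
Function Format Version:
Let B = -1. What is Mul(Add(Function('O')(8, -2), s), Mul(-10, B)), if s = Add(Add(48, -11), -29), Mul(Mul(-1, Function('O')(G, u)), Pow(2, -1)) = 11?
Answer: -140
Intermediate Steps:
Function('O')(G, u) = -22 (Function('O')(G, u) = Mul(-2, 11) = -22)
s = 8 (s = Add(37, -29) = 8)
Mul(Add(Function('O')(8, -2), s), Mul(-10, B)) = Mul(Add(-22, 8), Mul(-10, -1)) = Mul(-14, 10) = -140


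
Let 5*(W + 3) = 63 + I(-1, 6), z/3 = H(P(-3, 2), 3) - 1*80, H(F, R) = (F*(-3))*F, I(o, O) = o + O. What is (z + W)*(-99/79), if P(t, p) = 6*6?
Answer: 5887233/395 ≈ 14904.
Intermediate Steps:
I(o, O) = O + o
P(t, p) = 36
H(F, R) = -3*F² (H(F, R) = (-3*F)*F = -3*F²)
z = -11904 (z = 3*(-3*36² - 1*80) = 3*(-3*1296 - 80) = 3*(-3888 - 80) = 3*(-3968) = -11904)
W = 53/5 (W = -3 + (63 + (6 - 1))/5 = -3 + (63 + 5)/5 = -3 + (⅕)*68 = -3 + 68/5 = 53/5 ≈ 10.600)
(z + W)*(-99/79) = (-11904 + 53/5)*(-99/79) = -(-5887233)/(5*79) = -59467/5*(-99/79) = 5887233/395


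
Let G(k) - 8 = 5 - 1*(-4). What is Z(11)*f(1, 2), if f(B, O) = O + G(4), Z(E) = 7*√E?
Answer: 133*√11 ≈ 441.11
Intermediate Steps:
G(k) = 17 (G(k) = 8 + (5 - 1*(-4)) = 8 + (5 + 4) = 8 + 9 = 17)
f(B, O) = 17 + O (f(B, O) = O + 17 = 17 + O)
Z(11)*f(1, 2) = (7*√11)*(17 + 2) = (7*√11)*19 = 133*√11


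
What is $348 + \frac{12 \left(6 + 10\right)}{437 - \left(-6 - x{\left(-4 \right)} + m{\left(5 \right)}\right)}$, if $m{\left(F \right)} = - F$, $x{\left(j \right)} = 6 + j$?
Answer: $\frac{26132}{75} \approx 348.43$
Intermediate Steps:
$348 + \frac{12 \left(6 + 10\right)}{437 - \left(-6 - x{\left(-4 \right)} + m{\left(5 \right)}\right)} = 348 + \frac{12 \left(6 + 10\right)}{437 - \left(-6 - 5 - \left(6 - 4\right)\right)} = 348 + \frac{12 \cdot 16}{437 + \left(6 - \left(-5 - 2\right)\right)} = 348 + \frac{192}{437 + \left(6 - \left(-5 - 2\right)\right)} = 348 + \frac{192}{437 + \left(6 - -7\right)} = 348 + \frac{192}{437 + \left(6 + 7\right)} = 348 + \frac{192}{437 + 13} = 348 + \frac{192}{450} = 348 + 192 \cdot \frac{1}{450} = 348 + \frac{32}{75} = \frac{26132}{75}$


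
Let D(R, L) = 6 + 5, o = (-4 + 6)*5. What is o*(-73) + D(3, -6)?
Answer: -719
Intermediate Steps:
o = 10 (o = 2*5 = 10)
D(R, L) = 11
o*(-73) + D(3, -6) = 10*(-73) + 11 = -730 + 11 = -719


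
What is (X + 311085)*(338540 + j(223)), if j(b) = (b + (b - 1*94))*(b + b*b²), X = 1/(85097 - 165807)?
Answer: 9801895457971207238/8071 ≈ 1.2145e+15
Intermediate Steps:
X = -1/80710 (X = 1/(-80710) = -1/80710 ≈ -1.2390e-5)
j(b) = (-94 + 2*b)*(b + b³) (j(b) = (b + (b - 94))*(b + b³) = (b + (-94 + b))*(b + b³) = (-94 + 2*b)*(b + b³))
(X + 311085)*(338540 + j(223)) = (-1/80710 + 311085)*(338540 + 2*223*(-47 + 223 + 223³ - 47*223²)) = 25107670349*(338540 + 2*223*(-47 + 223 + 11089567 - 47*49729))/80710 = 25107670349*(338540 + 2*223*(-47 + 223 + 11089567 - 2337263))/80710 = 25107670349*(338540 + 2*223*8752480)/80710 = 25107670349*(338540 + 3903606080)/80710 = (25107670349/80710)*3903944620 = 9801895457971207238/8071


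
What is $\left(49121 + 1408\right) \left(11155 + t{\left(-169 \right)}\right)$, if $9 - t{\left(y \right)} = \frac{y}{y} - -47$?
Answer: $561680364$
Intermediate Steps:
$t{\left(y \right)} = -39$ ($t{\left(y \right)} = 9 - \left(\frac{y}{y} - -47\right) = 9 - \left(1 + 47\right) = 9 - 48 = -39$)
$\left(49121 + 1408\right) \left(11155 + t{\left(-169 \right)}\right) = \left(49121 + 1408\right) \left(11155 - 39\right) = 50529 \cdot 11116 = 561680364$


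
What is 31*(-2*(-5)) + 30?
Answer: 340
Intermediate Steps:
31*(-2*(-5)) + 30 = 31*10 + 30 = 310 + 30 = 340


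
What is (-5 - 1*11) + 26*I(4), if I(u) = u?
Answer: 88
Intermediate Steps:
(-5 - 1*11) + 26*I(4) = (-5 - 1*11) + 26*4 = (-5 - 11) + 104 = -16 + 104 = 88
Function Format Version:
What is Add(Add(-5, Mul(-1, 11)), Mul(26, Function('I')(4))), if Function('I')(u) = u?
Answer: 88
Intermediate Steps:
Add(Add(-5, Mul(-1, 11)), Mul(26, Function('I')(4))) = Add(Add(-5, Mul(-1, 11)), Mul(26, 4)) = Add(Add(-5, -11), 104) = Add(-16, 104) = 88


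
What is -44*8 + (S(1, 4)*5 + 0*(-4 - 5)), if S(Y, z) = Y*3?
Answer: -337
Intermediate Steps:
S(Y, z) = 3*Y
-44*8 + (S(1, 4)*5 + 0*(-4 - 5)) = -44*8 + ((3*1)*5 + 0*(-4 - 5)) = -352 + (3*5 + 0*(-9)) = -352 + (15 + 0) = -352 + 15 = -337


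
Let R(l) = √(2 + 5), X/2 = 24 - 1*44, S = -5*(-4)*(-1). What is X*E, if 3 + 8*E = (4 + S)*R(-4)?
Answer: 15 + 80*√7 ≈ 226.66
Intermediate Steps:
S = -20 (S = 20*(-1) = -20)
X = -40 (X = 2*(24 - 1*44) = 2*(24 - 44) = 2*(-20) = -40)
R(l) = √7
E = -3/8 - 2*√7 (E = -3/8 + ((4 - 20)*√7)/8 = -3/8 + (-16*√7)/8 = -3/8 - 2*√7 ≈ -5.6665)
X*E = -40*(-3/8 - 2*√7) = 15 + 80*√7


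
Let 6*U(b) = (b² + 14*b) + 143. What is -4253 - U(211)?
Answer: -36568/3 ≈ -12189.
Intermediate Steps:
U(b) = 143/6 + b²/6 + 7*b/3 (U(b) = ((b² + 14*b) + 143)/6 = (143 + b² + 14*b)/6 = 143/6 + b²/6 + 7*b/3)
-4253 - U(211) = -4253 - (143/6 + (⅙)*211² + (7/3)*211) = -4253 - (143/6 + (⅙)*44521 + 1477/3) = -4253 - (143/6 + 44521/6 + 1477/3) = -4253 - 1*23809/3 = -4253 - 23809/3 = -36568/3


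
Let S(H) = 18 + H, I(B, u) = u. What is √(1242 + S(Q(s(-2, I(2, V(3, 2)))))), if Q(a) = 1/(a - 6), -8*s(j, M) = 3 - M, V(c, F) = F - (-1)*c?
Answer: 4*√41653/23 ≈ 35.494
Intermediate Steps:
V(c, F) = F + c
s(j, M) = -3/8 + M/8 (s(j, M) = -(3 - M)/8 = -3/8 + M/8)
Q(a) = 1/(-6 + a)
√(1242 + S(Q(s(-2, I(2, V(3, 2)))))) = √(1242 + (18 + 1/(-6 + (-3/8 + (2 + 3)/8)))) = √(1242 + (18 + 1/(-6 + (-3/8 + (⅛)*5)))) = √(1242 + (18 + 1/(-6 + (-3/8 + 5/8)))) = √(1242 + (18 + 1/(-6 + ¼))) = √(1242 + (18 + 1/(-23/4))) = √(1242 + (18 - 4/23)) = √(1242 + 410/23) = √(28976/23) = 4*√41653/23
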